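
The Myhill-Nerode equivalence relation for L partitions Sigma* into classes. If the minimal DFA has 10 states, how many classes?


Myhill-Nerode theorem:
Number of equivalence classes = number of states in minimal DFA
Minimal DFA states = 10
Therefore equivalence classes = 10

10


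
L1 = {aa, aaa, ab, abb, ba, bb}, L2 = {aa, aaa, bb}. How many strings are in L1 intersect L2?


L1 = {aa, aaa, ab, abb, ba, bb}
L2 = {aa, aaa, bb}
Checking each string in L1 against L2:
  'aa': in L2? Yes
  'aaa': in L2? Yes
  'ab': in L2? No
  'abb': in L2? No
  'ba': in L2? No
  'bb': in L2? Yes
Intersection = {aa, aaa, bb}
|L1 ∩ L2| = 3

3


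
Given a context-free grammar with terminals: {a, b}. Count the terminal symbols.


Terminal symbols: a, b
Counting each: a (#1), b (#2)
Total = 2

2


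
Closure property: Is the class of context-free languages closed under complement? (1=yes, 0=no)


CFL closure properties:
  Closed under: union, concatenation, Kleene star
  NOT closed under: intersection, complement
Operation 'complement' is in not-closed list -> No (not closed)

0


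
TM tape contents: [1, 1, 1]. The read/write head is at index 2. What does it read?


Tape: [1, 1, 1]
Positions: 0 1 2
Values:    1 1 1
Head at position 2
tape[2] = 1

1


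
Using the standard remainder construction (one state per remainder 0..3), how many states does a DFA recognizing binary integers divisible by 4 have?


Divisibility by 4 is tracked via the remainder mod 4: 0, 1, ..., 3
The construction assigns one state to each remainder
Number of remainders = 4

4


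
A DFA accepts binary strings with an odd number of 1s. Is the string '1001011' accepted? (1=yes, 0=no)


DFA has 2 states: q_even (start, accept=no) and q_odd
Processing string '1001011' character by character:
  Position 0: read '1', 1-count=1 -> q_odd
  Position 1: read '0', 1-count=1 -> q_odd (no change)
  Position 2: read '0', 1-count=1 -> q_odd (no change)
  Position 3: read '1', 1-count=2 -> q_even
  Position 4: read '0', 1-count=2 -> q_even (no change)
  Position 5: read '1', 1-count=3 -> q_odd
  Position 6: read '1', 1-count=4 -> q_even
Final state: q_even, total 1s = 4 (even); the DFA requires an odd count -> reject

0


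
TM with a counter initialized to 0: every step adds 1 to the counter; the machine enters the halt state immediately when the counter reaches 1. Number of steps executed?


Counter starts at 0. Counting sequence:
  Step 1: counter = 1
Counter reached 1 -> halt
Total steps = 1

1


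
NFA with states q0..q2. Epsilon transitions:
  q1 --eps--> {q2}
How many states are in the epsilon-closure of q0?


Starting from q0
Initialize closure = {q0}
q0 has no outgoing epsilon transitions -> nothing to add
Final closure: {q0}
Size = 1

1


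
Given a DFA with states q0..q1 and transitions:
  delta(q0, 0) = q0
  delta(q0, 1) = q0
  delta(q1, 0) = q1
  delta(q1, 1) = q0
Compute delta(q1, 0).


Looking up transition function:
delta(q1, 0) in the table
Row: q1, Column: 0
Result: q1

q1


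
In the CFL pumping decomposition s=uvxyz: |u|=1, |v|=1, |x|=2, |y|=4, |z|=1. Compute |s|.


|s| = |u| + |v| + |x| + |y| + |z|
= 1 + 1 + 2 + 4 + 1
= 2 + 2 + 5
= 4 + 5
= 9

9


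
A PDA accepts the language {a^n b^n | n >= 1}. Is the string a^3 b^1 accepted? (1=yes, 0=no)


Language requires equal numbers of a's and b's
PDA pushes for each 'a', pops for each 'b'
Number of a's = 3
Number of b's = 1
3 != 1 -> Reject

0


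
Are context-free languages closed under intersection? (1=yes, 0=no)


CFL closure properties:
  Closed under: union, concatenation, Kleene star
  NOT closed under: intersection, complement
Operation 'intersection' is in not-closed list -> No (not closed)

0


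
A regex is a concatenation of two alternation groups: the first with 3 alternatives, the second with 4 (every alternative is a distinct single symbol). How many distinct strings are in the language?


First group: 3 alternatives
Second group: 4 alternatives
Concatenation: each choice from group 1 pairs with each from group 2
Total = 3 x 4 = 12

12


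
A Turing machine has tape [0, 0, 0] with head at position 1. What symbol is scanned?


Tape: [0, 0, 0]
Positions: 0 1 2
Values:    0 0 0
Head at position 1
tape[1] = 0

0


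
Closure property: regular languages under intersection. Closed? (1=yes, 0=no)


Regular languages are closed under:
- Union (DFA product construction)
- Intersection (DFA product construction)
- Complement (swap accept/reject states)
- Concatenation (NFA construction)
- Kleene star (NFA construction)
intersection is in this list
Therefore: closed

1


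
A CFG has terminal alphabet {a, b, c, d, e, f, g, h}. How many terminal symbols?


Terminal symbols: a, b, c, d, e, f, g, h
Counting each: a (#1), b (#2), c (#3), d (#4), e (#5), f (#6), g (#7), h (#8)
Total = 8

8


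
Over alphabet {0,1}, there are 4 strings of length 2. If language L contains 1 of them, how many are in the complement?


Alphabet: {0,1}
String length: 2
Total strings of length 2 = 2^2 = 4
Strings in L = 1
Complement = total - |L|
= 4 - 1
= 3

3


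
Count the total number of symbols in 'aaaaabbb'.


String: 'aaaaabbb'
Counting characters:
  'a' appears 5 time(s)
  'b' appears 3 time(s)
Total length = 5 + 3 = 8

8


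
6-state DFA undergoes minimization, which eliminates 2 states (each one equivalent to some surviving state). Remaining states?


Original DFA: 6 states
Redundant states removed: 2
Minimized states = original - removed
= 6 - 2
= 4

4


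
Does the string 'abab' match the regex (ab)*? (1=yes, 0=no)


Pattern: (ab)*
String: 'abab'
Pattern requires: zero or more repetitions of 'ab'
Pairs: ['ab', 'ab']
All pairs are 'ab'? Yes
Result: 1

1


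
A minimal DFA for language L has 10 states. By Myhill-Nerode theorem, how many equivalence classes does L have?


Myhill-Nerode theorem:
Number of equivalence classes = number of states in minimal DFA
Minimal DFA states = 10
Therefore equivalence classes = 10

10


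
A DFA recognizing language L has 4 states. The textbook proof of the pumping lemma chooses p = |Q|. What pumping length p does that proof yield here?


Pumping lemma for regular languages (standard proof):
Take p = |Q|, the number of DFA states.
Any string of length >= |Q| passes through |Q|+1 states while reading its first |Q| symbols,
so by pigeonhole some state repeats, giving the loop that can be pumped.
Here |Q| = 4
Therefore the proof uses p = 4

4


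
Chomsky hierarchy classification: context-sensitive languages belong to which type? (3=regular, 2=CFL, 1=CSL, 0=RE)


Chomsky hierarchy levels:
  Type 3: Regular (DFA/NFA/regex)
  Type 2: Context-free (PDA)
  Type 1: Context-sensitive
  Type 0: Recursively enumerable (TM)
'context-sensitive' corresponds to Type 1

1


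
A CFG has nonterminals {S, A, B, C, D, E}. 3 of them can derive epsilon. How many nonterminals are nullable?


Nonterminals: {S, A, B, C, D, E}
A nonterminal is nullable if it can derive epsilon
Counting nullable nonterminals: 3
Total nullable = 3

3


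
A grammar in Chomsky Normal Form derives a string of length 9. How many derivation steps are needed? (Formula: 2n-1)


Chomsky Normal Form derivation:
String length n = 9
Each step either:
  - Splits a nonterminal into two (n-1 such steps)
  - Converts a nonterminal to terminal (n such steps)
Total = (n-1) + n = 2n - 1
= 2(9) - 1
= 18 - 1
= 17

17


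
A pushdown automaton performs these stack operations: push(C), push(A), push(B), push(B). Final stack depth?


Tracing stack operations:
  push(C) -> stack = [C], depth=1
  push(A) -> stack = [C,A], depth=2
  push(B) -> stack = [C,A,B], depth=3
  push(B) -> stack = [C,A,B,B], depth=4
Final depth = 4

4


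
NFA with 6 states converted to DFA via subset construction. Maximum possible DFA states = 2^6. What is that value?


NFA has 6 states
Subset construction: each DFA state = subset of NFA states
Maximum subsets = 2^6
2^6 = 64

64


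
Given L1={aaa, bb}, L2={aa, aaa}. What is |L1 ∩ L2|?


L1 = {aaa, bb}
L2 = {aa, aaa}
Checking each string in L1 against L2:
  'aaa': in L2? Yes
  'bb': in L2? No
Intersection = {aaa}
|L1 ∩ L2| = 1

1


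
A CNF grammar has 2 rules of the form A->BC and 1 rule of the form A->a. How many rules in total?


CNF allows two rule forms:
  A -> BC (binary): 2 rules
  A -> a (terminal): 1 rule
Total = 2 + 1 = 3

3


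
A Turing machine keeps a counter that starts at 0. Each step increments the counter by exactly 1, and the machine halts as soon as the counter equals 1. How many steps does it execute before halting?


Counter starts at 0. Counting sequence:
  Step 1: counter = 1
Counter reached 1 -> halt
Total steps = 1

1


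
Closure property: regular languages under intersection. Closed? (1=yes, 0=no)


Regular languages are closed under:
- Union (DFA product construction)
- Intersection (DFA product construction)
- Complement (swap accept/reject states)
- Concatenation (NFA construction)
- Kleene star (NFA construction)
intersection is in this list
Therefore: closed

1


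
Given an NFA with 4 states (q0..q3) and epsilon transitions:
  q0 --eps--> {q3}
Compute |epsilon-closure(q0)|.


Starting from q0
Initialize closure = {q0}
Follow epsilon from q0 -> add q3
Final closure: {q0, q3}
Size = 2

2


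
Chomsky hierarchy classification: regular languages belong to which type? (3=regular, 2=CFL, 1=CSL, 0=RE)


Chomsky hierarchy levels:
  Type 3: Regular (DFA/NFA/regex)
  Type 2: Context-free (PDA)
  Type 1: Context-sensitive
  Type 0: Recursively enumerable (TM)
'regular' corresponds to Type 3

3


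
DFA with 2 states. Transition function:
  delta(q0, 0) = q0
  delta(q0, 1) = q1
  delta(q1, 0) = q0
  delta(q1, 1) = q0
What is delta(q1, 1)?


Looking up transition function:
delta(q1, 1) in the table
Row: q1, Column: 1
Result: q0

q0


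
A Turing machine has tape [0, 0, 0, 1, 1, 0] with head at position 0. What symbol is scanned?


Tape: [0, 0, 0, 1, 1, 0]
Positions: 0 1 2 3 4 5
Values:    0 0 0 1 1 0
Head at position 0
tape[0] = 0

0


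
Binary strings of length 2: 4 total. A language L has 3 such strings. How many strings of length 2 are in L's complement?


Alphabet: {0,1}
String length: 2
Total strings of length 2 = 2^2 = 4
Strings in L = 3
Complement = total - |L|
= 4 - 3
= 1

1


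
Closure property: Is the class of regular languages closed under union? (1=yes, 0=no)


Regular languages are closed under all standard operations:
- Union: Yes (product construction)
- Intersection: Yes (product construction)
- Complement: Yes (swap accept/reject)
- Concatenation: Yes (NFA construction)
Operation: union -> Closed

1


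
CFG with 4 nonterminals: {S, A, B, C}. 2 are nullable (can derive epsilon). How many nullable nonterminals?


Nonterminals: {S, A, B, C}
A nonterminal is nullable if it can derive epsilon
Counting nullable nonterminals: 2
Total nullable = 2

2


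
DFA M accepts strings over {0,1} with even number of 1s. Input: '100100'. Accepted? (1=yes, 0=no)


DFA has 2 states: q_even (start, accept=yes) and q_odd
Processing string '100100' character by character:
  Position 0: read '1', 1-count=1 -> q_odd
  Position 1: read '0', 1-count=1 -> q_odd (no change)
  Position 2: read '0', 1-count=1 -> q_odd (no change)
  Position 3: read '1', 1-count=2 -> q_even
  Position 4: read '0', 1-count=2 -> q_even (no change)
  Position 5: read '0', 1-count=2 -> q_even (no change)
Final state: q_even, total 1s = 2 (even); the DFA requires an even count -> accept

1


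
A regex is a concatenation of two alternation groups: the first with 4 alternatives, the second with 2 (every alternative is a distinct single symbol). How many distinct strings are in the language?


First group: 4 alternatives
Second group: 2 alternatives
Concatenation: each choice from group 1 pairs with each from group 2
Total = 4 x 2 = 8

8


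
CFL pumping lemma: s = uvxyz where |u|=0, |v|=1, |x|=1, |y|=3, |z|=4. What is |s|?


|s| = |u| + |v| + |x| + |y| + |z|
= 0 + 1 + 1 + 3 + 4
= 1 + 1 + 7
= 2 + 7
= 9

9


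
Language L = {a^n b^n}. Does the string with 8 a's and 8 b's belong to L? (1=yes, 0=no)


Language requires equal numbers of a's and b's
PDA pushes for each 'a', pops for each 'b'
Number of a's = 8
Number of b's = 8
8 == 8 -> Accept

1


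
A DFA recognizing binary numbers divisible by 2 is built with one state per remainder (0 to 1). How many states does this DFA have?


Divisibility by 2 is tracked via the remainder mod 2: 0, 1, ..., 1
The construction assigns one state to each remainder
Number of remainders = 2

2


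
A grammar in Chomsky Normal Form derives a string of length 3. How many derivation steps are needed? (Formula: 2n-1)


Chomsky Normal Form derivation:
String length n = 3
Each step either:
  - Splits a nonterminal into two (n-1 such steps)
  - Converts a nonterminal to terminal (n such steps)
Total = (n-1) + n = 2n - 1
= 2(3) - 1
= 6 - 1
= 5

5


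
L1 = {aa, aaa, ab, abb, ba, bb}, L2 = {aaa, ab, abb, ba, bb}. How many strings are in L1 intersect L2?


L1 = {aa, aaa, ab, abb, ba, bb}
L2 = {aaa, ab, abb, ba, bb}
Checking each string in L1 against L2:
  'aa': in L2? No
  'aaa': in L2? Yes
  'ab': in L2? Yes
  'abb': in L2? Yes
  'ba': in L2? Yes
  'bb': in L2? Yes
Intersection = {aaa, ab, abb, ba, bb}
|L1 ∩ L2| = 5

5


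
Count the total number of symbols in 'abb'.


String: 'abb'
Counting characters:
  'a' appears 1 time(s)
  'b' appears 2 time(s)
Total length = 1 + 2 = 3

3


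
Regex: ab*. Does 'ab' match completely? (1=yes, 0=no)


Pattern: ab*
String: 'ab'
Pattern requires: exactly one 'a' followed by zero or more 'b's
First char is 'a' -> OK
Rest 'b': all b's? Yes
Result: 1

1


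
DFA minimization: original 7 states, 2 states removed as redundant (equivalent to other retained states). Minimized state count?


Original DFA: 7 states
Redundant states removed: 2
Minimized states = original - removed
= 7 - 2
= 5

5


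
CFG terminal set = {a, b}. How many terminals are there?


Terminal symbols: a, b
Counting each: a (#1), b (#2)
Total = 2

2


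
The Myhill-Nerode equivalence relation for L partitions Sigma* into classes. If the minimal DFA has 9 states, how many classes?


Myhill-Nerode theorem:
Number of equivalence classes = number of states in minimal DFA
Minimal DFA states = 9
Therefore equivalence classes = 9

9


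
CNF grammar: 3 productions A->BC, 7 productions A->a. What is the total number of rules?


CNF allows two rule forms:
  A -> BC (binary): 3 rules
  A -> a (terminal): 7 rules
Total = 3 + 7 = 10

10


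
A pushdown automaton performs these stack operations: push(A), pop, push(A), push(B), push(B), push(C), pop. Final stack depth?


Tracing stack operations:
  push(A) -> stack = [A], depth=1
  pop -> removed A, stack = [], depth=0
  push(A) -> stack = [A], depth=1
  push(B) -> stack = [A,B], depth=2
  push(B) -> stack = [A,B,B], depth=3
  push(C) -> stack = [A,B,B,C], depth=4
  pop -> removed C, stack = [A,B,B], depth=3
Final depth = 3

3


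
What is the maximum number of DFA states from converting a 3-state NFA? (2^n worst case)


NFA has 3 states
Subset construction: each DFA state = subset of NFA states
Maximum subsets = 2^3
2^3 = 8

8


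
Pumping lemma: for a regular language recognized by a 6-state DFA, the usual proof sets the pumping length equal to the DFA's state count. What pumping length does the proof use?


Pumping lemma for regular languages (standard proof):
Take p = |Q|, the number of DFA states.
Any string of length >= |Q| passes through |Q|+1 states while reading its first |Q| symbols,
so by pigeonhole some state repeats, giving the loop that can be pumped.
Here |Q| = 6
Therefore the proof uses p = 6

6


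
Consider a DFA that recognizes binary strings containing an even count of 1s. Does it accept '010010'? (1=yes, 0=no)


DFA has 2 states: q_even (start, accept=yes) and q_odd
Processing string '010010' character by character:
  Position 0: read '0', 1-count=0 -> q_even (no change)
  Position 1: read '1', 1-count=1 -> q_odd
  Position 2: read '0', 1-count=1 -> q_odd (no change)
  Position 3: read '0', 1-count=1 -> q_odd (no change)
  Position 4: read '1', 1-count=2 -> q_even
  Position 5: read '0', 1-count=2 -> q_even (no change)
Final state: q_even, total 1s = 2 (even); the DFA requires an even count -> accept

1


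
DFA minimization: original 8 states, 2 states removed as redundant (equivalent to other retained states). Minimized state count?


Original DFA: 8 states
Redundant states removed: 2
Minimized states = original - removed
= 8 - 2
= 6

6


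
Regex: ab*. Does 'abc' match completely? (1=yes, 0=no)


Pattern: ab*
String: 'abc'
Pattern requires: exactly one 'a' followed by zero or more 'b's
First char is 'a' -> OK
Rest 'bc': all b's? No
Result: 0

0


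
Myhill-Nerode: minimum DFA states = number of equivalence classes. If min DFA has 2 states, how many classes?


Myhill-Nerode theorem:
Number of equivalence classes = number of states in minimal DFA
Minimal DFA states = 2
Therefore equivalence classes = 2

2


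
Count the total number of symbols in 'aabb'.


String: 'aabb'
Counting characters:
  'a' appears 2 time(s)
  'b' appears 2 time(s)
Total length = 2 + 2 = 4

4


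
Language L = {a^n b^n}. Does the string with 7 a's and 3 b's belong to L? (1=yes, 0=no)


Language requires equal numbers of a's and b's
PDA pushes for each 'a', pops for each 'b'
Number of a's = 7
Number of b's = 3
7 != 3 -> Reject

0


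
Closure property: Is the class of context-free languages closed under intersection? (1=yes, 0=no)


CFL closure properties:
  Closed under: union, concatenation, Kleene star
  NOT closed under: intersection, complement
Operation 'intersection' is in not-closed list -> No (not closed)

0


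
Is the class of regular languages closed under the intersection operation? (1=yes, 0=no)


Regular languages are closed under:
- Union (DFA product construction)
- Intersection (DFA product construction)
- Complement (swap accept/reject states)
- Concatenation (NFA construction)
- Kleene star (NFA construction)
intersection is in this list
Therefore: closed

1


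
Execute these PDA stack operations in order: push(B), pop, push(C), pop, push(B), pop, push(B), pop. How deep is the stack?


Tracing stack operations:
  push(B) -> stack = [B], depth=1
  pop -> removed B, stack = [], depth=0
  push(C) -> stack = [C], depth=1
  pop -> removed C, stack = [], depth=0
  push(B) -> stack = [B], depth=1
  pop -> removed B, stack = [], depth=0
  push(B) -> stack = [B], depth=1
  pop -> removed B, stack = [], depth=0
Final depth = 0

0


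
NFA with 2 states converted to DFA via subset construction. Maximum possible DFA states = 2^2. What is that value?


NFA has 2 states
Subset construction: each DFA state = subset of NFA states
Maximum subsets = 2^2
2^2 = 4

4


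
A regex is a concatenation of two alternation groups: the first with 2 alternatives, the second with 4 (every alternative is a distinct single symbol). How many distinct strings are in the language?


First group: 2 alternatives
Second group: 4 alternatives
Concatenation: each choice from group 1 pairs with each from group 2
Total = 2 x 4 = 8

8


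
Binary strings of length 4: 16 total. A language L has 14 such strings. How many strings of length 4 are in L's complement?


Alphabet: {0,1}
String length: 4
Total strings of length 4 = 2^4 = 16
Strings in L = 14
Complement = total - |L|
= 16 - 14
= 2

2


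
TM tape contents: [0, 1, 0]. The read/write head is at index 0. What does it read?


Tape: [0, 1, 0]
Positions: 0 1 2
Values:    0 1 0
Head at position 0
tape[0] = 0

0


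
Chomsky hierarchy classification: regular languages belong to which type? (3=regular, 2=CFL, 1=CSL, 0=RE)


Chomsky hierarchy levels:
  Type 3: Regular (DFA/NFA/regex)
  Type 2: Context-free (PDA)
  Type 1: Context-sensitive
  Type 0: Recursively enumerable (TM)
'regular' corresponds to Type 3

3


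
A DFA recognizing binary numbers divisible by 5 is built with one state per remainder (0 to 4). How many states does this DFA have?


Divisibility by 5 is tracked via the remainder mod 5: 0, 1, ..., 4
The construction assigns one state to each remainder
Number of remainders = 5

5


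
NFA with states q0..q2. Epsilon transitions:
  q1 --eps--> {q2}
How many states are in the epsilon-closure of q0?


Starting from q0
Initialize closure = {q0}
q0 has no outgoing epsilon transitions -> nothing to add
Final closure: {q0}
Size = 1

1


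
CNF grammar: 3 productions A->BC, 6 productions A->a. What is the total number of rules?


CNF allows two rule forms:
  A -> BC (binary): 3 rules
  A -> a (terminal): 6 rules
Total = 3 + 6 = 9

9


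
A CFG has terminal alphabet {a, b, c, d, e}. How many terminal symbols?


Terminal symbols: a, b, c, d, e
Counting each: a (#1), b (#2), c (#3), d (#4), e (#5)
Total = 5

5


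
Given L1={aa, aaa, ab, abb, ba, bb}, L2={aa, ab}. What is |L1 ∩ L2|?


L1 = {aa, aaa, ab, abb, ba, bb}
L2 = {aa, ab}
Checking each string in L1 against L2:
  'aa': in L2? Yes
  'aaa': in L2? No
  'ab': in L2? Yes
  'abb': in L2? No
  'ba': in L2? No
  'bb': in L2? No
Intersection = {aa, ab}
|L1 ∩ L2| = 2

2


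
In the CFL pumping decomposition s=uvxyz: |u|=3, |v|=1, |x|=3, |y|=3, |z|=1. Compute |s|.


|s| = |u| + |v| + |x| + |y| + |z|
= 3 + 1 + 3 + 3 + 1
= 4 + 3 + 4
= 7 + 4
= 11

11


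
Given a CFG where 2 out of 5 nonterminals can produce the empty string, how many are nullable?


Nonterminals: {S, A, B, C, D}
A nonterminal is nullable if it can derive epsilon
Counting nullable nonterminals: 2
Total nullable = 2

2


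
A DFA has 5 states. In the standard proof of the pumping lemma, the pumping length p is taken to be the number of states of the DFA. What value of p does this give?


Pumping lemma for regular languages (standard proof):
Take p = |Q|, the number of DFA states.
Any string of length >= |Q| passes through |Q|+1 states while reading its first |Q| symbols,
so by pigeonhole some state repeats, giving the loop that can be pumped.
Here |Q| = 5
Therefore the proof uses p = 5

5


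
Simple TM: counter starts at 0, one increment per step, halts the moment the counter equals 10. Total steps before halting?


Counter starts at 0. Counting sequence:
  Step 1: counter = 1
  Step 2: counter = 2
  Step 3: counter = 3
  Step 4: counter = 4
  Step 5: counter = 5
  Step 6: counter = 6
  ...
  Step 10: counter = 10
Counter reached 10 -> halt
Total steps = 10

10


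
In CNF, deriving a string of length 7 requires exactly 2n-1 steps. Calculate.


Chomsky Normal Form derivation:
String length n = 7
Each step either:
  - Splits a nonterminal into two (n-1 such steps)
  - Converts a nonterminal to terminal (n such steps)
Total = (n-1) + n = 2n - 1
= 2(7) - 1
= 14 - 1
= 13

13


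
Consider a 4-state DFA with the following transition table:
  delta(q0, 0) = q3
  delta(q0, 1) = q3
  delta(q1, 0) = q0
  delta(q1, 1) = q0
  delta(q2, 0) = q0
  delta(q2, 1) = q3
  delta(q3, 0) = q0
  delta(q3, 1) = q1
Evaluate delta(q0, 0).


Looking up transition function:
delta(q0, 0) in the table
Row: q0, Column: 0
Result: q3

q3


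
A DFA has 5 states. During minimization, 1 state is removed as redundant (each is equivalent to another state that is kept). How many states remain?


Original DFA: 5 states
Redundant states removed: 1
Minimized states = original - removed
= 5 - 1
= 4

4


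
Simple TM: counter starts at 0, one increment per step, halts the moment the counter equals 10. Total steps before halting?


Counter starts at 0. Counting sequence:
  Step 1: counter = 1
  Step 2: counter = 2
  Step 3: counter = 3
  Step 4: counter = 4
  Step 5: counter = 5
  Step 6: counter = 6
  ...
  Step 10: counter = 10
Counter reached 10 -> halt
Total steps = 10

10


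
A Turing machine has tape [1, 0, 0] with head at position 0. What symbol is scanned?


Tape: [1, 0, 0]
Positions: 0 1 2
Values:    1 0 0
Head at position 0
tape[0] = 1

1


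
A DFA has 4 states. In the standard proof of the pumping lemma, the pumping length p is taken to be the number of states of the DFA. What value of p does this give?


Pumping lemma for regular languages (standard proof):
Take p = |Q|, the number of DFA states.
Any string of length >= |Q| passes through |Q|+1 states while reading its first |Q| symbols,
so by pigeonhole some state repeats, giving the loop that can be pumped.
Here |Q| = 4
Therefore the proof uses p = 4

4


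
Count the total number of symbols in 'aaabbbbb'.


String: 'aaabbbbb'
Counting characters:
  'a' appears 3 time(s)
  'b' appears 5 time(s)
Total length = 3 + 5 = 8

8


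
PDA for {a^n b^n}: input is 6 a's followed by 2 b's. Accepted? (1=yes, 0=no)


Language requires equal numbers of a's and b's
PDA pushes for each 'a', pops for each 'b'
Number of a's = 6
Number of b's = 2
6 != 2 -> Reject

0


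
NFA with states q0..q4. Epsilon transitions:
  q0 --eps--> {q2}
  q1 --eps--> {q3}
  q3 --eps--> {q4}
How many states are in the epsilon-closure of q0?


Starting from q0
Initialize closure = {q0}
Follow epsilon from q0 -> add q2
Final closure: {q0, q2}
Size = 2

2


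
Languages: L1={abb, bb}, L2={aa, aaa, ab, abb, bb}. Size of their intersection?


L1 = {abb, bb}
L2 = {aa, aaa, ab, abb, bb}
Checking each string in L1 against L2:
  'abb': in L2? Yes
  'bb': in L2? Yes
Intersection = {abb, bb}
|L1 ∩ L2| = 2

2


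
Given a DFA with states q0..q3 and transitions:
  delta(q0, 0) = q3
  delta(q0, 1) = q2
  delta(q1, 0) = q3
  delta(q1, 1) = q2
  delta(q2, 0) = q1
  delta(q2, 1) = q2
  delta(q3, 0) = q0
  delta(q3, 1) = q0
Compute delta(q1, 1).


Looking up transition function:
delta(q1, 1) in the table
Row: q1, Column: 1
Result: q2

q2


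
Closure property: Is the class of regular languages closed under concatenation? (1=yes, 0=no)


Regular languages are closed under all standard operations:
- Union: Yes (product construction)
- Intersection: Yes (product construction)
- Complement: Yes (swap accept/reject)
- Concatenation: Yes (NFA construction)
Operation: concatenation -> Closed

1


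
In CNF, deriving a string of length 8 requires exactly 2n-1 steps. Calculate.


Chomsky Normal Form derivation:
String length n = 8
Each step either:
  - Splits a nonterminal into two (n-1 such steps)
  - Converts a nonterminal to terminal (n such steps)
Total = (n-1) + n = 2n - 1
= 2(8) - 1
= 16 - 1
= 15

15


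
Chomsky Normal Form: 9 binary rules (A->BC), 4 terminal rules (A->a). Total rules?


CNF allows two rule forms:
  A -> BC (binary): 9 rules
  A -> a (terminal): 4 rules
Total = 9 + 4 = 13

13


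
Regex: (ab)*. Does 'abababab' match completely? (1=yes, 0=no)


Pattern: (ab)*
String: 'abababab'
Pattern requires: zero or more repetitions of 'ab'
Pairs: ['ab', 'ab', 'ab', 'ab']
All pairs are 'ab'? Yes
Result: 1

1


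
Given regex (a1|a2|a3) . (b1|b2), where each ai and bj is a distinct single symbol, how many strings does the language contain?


First group: 3 alternatives
Second group: 2 alternatives
Concatenation: each choice from group 1 pairs with each from group 2
Total = 3 x 2 = 6

6


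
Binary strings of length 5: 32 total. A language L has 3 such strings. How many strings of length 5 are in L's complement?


Alphabet: {0,1}
String length: 5
Total strings of length 5 = 2^5 = 32
Strings in L = 3
Complement = total - |L|
= 32 - 3
= 29

29


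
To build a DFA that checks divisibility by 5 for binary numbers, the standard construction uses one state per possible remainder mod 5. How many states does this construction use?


Divisibility by 5 is tracked via the remainder mod 5: 0, 1, ..., 4
The construction assigns one state to each remainder
Number of remainders = 5

5


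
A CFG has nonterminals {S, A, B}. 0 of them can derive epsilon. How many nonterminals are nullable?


Nonterminals: {S, A, B}
A nonterminal is nullable if it can derive epsilon
Counting nullable nonterminals: 0
Total nullable = 0

0


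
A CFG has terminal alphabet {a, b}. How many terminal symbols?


Terminal symbols: a, b
Counting each: a (#1), b (#2)
Total = 2

2


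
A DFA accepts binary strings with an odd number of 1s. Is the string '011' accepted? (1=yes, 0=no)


DFA has 2 states: q_even (start, accept=no) and q_odd
Processing string '011' character by character:
  Position 0: read '0', 1-count=0 -> q_even (no change)
  Position 1: read '1', 1-count=1 -> q_odd
  Position 2: read '1', 1-count=2 -> q_even
Final state: q_even, total 1s = 2 (even); the DFA requires an odd count -> reject

0


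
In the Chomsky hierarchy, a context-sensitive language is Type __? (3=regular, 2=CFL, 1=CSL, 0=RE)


Chomsky hierarchy levels:
  Type 3: Regular (DFA/NFA/regex)
  Type 2: Context-free (PDA)
  Type 1: Context-sensitive
  Type 0: Recursively enumerable (TM)
'context-sensitive' corresponds to Type 1

1


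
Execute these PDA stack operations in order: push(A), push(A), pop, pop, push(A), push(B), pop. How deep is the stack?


Tracing stack operations:
  push(A) -> stack = [A], depth=1
  push(A) -> stack = [A,A], depth=2
  pop -> removed A, stack = [A], depth=1
  pop -> removed A, stack = [], depth=0
  push(A) -> stack = [A], depth=1
  push(B) -> stack = [A,B], depth=2
  pop -> removed B, stack = [A], depth=1
Final depth = 1

1


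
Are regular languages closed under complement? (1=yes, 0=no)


Regular languages are closed under:
- Union (DFA product construction)
- Intersection (DFA product construction)
- Complement (swap accept/reject states)
- Concatenation (NFA construction)
- Kleene star (NFA construction)
complement is in this list
Therefore: closed

1


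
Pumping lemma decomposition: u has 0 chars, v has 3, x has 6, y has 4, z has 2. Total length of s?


|s| = |u| + |v| + |x| + |y| + |z|
= 0 + 3 + 6 + 4 + 2
= 3 + 6 + 6
= 9 + 6
= 15

15


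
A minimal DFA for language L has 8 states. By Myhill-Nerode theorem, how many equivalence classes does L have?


Myhill-Nerode theorem:
Number of equivalence classes = number of states in minimal DFA
Minimal DFA states = 8
Therefore equivalence classes = 8

8


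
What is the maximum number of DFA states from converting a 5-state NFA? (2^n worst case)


NFA has 5 states
Subset construction: each DFA state = subset of NFA states
Maximum subsets = 2^5
2^5 = 32

32


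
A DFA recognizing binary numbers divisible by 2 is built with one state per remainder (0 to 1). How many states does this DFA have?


Divisibility by 2 is tracked via the remainder mod 2: 0, 1, ..., 1
The construction assigns one state to each remainder
Number of remainders = 2

2


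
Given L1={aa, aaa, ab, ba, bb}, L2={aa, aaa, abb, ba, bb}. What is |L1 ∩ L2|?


L1 = {aa, aaa, ab, ba, bb}
L2 = {aa, aaa, abb, ba, bb}
Checking each string in L1 against L2:
  'aa': in L2? Yes
  'aaa': in L2? Yes
  'ab': in L2? No
  'ba': in L2? Yes
  'bb': in L2? Yes
Intersection = {aa, aaa, ba, bb}
|L1 ∩ L2| = 4

4


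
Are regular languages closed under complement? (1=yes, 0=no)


Regular languages are closed under all standard operations:
- Union: Yes (product construction)
- Intersection: Yes (product construction)
- Complement: Yes (swap accept/reject)
- Concatenation: Yes (NFA construction)
Operation: complement -> Closed

1


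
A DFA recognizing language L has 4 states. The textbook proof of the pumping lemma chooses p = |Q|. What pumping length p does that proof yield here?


Pumping lemma for regular languages (standard proof):
Take p = |Q|, the number of DFA states.
Any string of length >= |Q| passes through |Q|+1 states while reading its first |Q| symbols,
so by pigeonhole some state repeats, giving the loop that can be pumped.
Here |Q| = 4
Therefore the proof uses p = 4

4


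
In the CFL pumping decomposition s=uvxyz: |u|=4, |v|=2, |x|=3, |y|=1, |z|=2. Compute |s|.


|s| = |u| + |v| + |x| + |y| + |z|
= 4 + 2 + 3 + 1 + 2
= 6 + 3 + 3
= 9 + 3
= 12

12


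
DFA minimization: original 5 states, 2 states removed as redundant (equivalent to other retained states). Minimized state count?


Original DFA: 5 states
Redundant states removed: 2
Minimized states = original - removed
= 5 - 2
= 3

3


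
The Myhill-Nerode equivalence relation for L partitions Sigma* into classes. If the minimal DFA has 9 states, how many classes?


Myhill-Nerode theorem:
Number of equivalence classes = number of states in minimal DFA
Minimal DFA states = 9
Therefore equivalence classes = 9

9


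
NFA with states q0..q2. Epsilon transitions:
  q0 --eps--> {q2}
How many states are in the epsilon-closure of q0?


Starting from q0
Initialize closure = {q0}
Follow epsilon from q0 -> add q2
Final closure: {q0, q2}
Size = 2

2


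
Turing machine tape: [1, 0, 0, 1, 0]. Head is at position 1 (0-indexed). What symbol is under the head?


Tape: [1, 0, 0, 1, 0]
Positions: 0 1 2 3 4
Values:    1 0 0 1 0
Head at position 1
tape[1] = 0

0


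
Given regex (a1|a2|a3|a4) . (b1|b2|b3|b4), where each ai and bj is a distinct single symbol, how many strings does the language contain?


First group: 4 alternatives
Second group: 4 alternatives
Concatenation: each choice from group 1 pairs with each from group 2
Total = 4 x 4 = 16

16


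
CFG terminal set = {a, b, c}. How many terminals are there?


Terminal symbols: a, b, c
Counting each: a (#1), b (#2), c (#3)
Total = 3

3


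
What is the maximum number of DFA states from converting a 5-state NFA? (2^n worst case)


NFA has 5 states
Subset construction: each DFA state = subset of NFA states
Maximum subsets = 2^5
2^5 = 32

32


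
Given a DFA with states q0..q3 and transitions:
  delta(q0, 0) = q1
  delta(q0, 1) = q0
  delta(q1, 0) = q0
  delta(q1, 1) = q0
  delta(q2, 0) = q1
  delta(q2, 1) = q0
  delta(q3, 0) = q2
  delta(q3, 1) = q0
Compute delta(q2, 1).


Looking up transition function:
delta(q2, 1) in the table
Row: q2, Column: 1
Result: q0

q0


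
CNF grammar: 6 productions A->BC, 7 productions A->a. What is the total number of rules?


CNF allows two rule forms:
  A -> BC (binary): 6 rules
  A -> a (terminal): 7 rules
Total = 6 + 7 = 13

13


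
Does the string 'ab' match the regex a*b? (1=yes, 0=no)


Pattern: a*b
String: 'ab'
Pattern requires: zero or more 'a's followed by exactly one 'b'
Found 1 leading 'a's
Remaining: 'b'
Remaining is exactly 'b' -> match
Result: 1

1


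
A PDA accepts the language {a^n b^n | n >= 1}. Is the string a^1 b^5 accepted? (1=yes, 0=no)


Language requires equal numbers of a's and b's
PDA pushes for each 'a', pops for each 'b'
Number of a's = 1
Number of b's = 5
1 != 5 -> Reject

0


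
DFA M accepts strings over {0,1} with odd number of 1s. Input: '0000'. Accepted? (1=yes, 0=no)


DFA has 2 states: q_even (start, accept=no) and q_odd
Processing string '0000' character by character:
  Position 0: read '0', 1-count=0 -> q_even (no change)
  Position 1: read '0', 1-count=0 -> q_even (no change)
  Position 2: read '0', 1-count=0 -> q_even (no change)
  Position 3: read '0', 1-count=0 -> q_even (no change)
Final state: q_even, total 1s = 0 (even); the DFA requires an odd count -> reject

0


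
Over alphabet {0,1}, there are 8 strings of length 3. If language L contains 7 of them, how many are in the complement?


Alphabet: {0,1}
String length: 3
Total strings of length 3 = 2^3 = 8
Strings in L = 7
Complement = total - |L|
= 8 - 7
= 1

1


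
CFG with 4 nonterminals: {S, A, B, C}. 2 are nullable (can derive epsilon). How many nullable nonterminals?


Nonterminals: {S, A, B, C}
A nonterminal is nullable if it can derive epsilon
Counting nullable nonterminals: 2
Total nullable = 2

2


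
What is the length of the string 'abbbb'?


String: 'abbbb'
Counting characters:
  'a' appears 1 time(s)
  'b' appears 4 time(s)
Total length = 1 + 4 = 5

5


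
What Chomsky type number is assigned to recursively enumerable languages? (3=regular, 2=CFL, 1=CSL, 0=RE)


Chomsky hierarchy levels:
  Type 3: Regular (DFA/NFA/regex)
  Type 2: Context-free (PDA)
  Type 1: Context-sensitive
  Type 0: Recursively enumerable (TM)
'recursively enumerable' corresponds to Type 0

0


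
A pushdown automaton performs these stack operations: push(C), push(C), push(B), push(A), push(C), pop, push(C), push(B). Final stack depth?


Tracing stack operations:
  push(C) -> stack = [C], depth=1
  push(C) -> stack = [C,C], depth=2
  push(B) -> stack = [C,C,B], depth=3
  push(A) -> stack = [C,C,B,A], depth=4
  push(C) -> stack = [C,C,B,A,C], depth=5
  pop -> removed C, stack = [C,C,B,A], depth=4
  push(C) -> stack = [C,C,B,A,C], depth=5
  push(B) -> stack = [C,C,B,A,C,B], depth=6
Final depth = 6

6


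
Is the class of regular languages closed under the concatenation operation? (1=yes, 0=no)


Regular languages are closed under:
- Union (DFA product construction)
- Intersection (DFA product construction)
- Complement (swap accept/reject states)
- Concatenation (NFA construction)
- Kleene star (NFA construction)
concatenation is in this list
Therefore: closed

1


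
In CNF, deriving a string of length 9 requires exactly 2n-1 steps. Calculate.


Chomsky Normal Form derivation:
String length n = 9
Each step either:
  - Splits a nonterminal into two (n-1 such steps)
  - Converts a nonterminal to terminal (n such steps)
Total = (n-1) + n = 2n - 1
= 2(9) - 1
= 18 - 1
= 17

17


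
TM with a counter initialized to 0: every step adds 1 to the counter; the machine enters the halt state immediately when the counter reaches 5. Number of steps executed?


Counter starts at 0. Counting sequence:
  Step 1: counter = 1
  Step 2: counter = 2
  Step 3: counter = 3
  Step 4: counter = 4
  Step 5: counter = 5
Counter reached 5 -> halt
Total steps = 5

5


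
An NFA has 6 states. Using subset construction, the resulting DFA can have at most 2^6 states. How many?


NFA has 6 states
Subset construction: each DFA state = subset of NFA states
Maximum subsets = 2^6
2^6 = 64

64


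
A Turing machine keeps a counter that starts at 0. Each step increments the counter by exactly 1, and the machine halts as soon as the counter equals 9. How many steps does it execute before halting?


Counter starts at 0. Counting sequence:
  Step 1: counter = 1
  Step 2: counter = 2
  Step 3: counter = 3
  Step 4: counter = 4
  Step 5: counter = 5
  Step 6: counter = 6
  ...
  Step 9: counter = 9
Counter reached 9 -> halt
Total steps = 9

9


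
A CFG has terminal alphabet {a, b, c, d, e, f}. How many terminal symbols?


Terminal symbols: a, b, c, d, e, f
Counting each: a (#1), b (#2), c (#3), d (#4), e (#5), f (#6)
Total = 6

6


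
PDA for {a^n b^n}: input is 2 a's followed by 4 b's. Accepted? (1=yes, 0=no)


Language requires equal numbers of a's and b's
PDA pushes for each 'a', pops for each 'b'
Number of a's = 2
Number of b's = 4
2 != 4 -> Reject

0


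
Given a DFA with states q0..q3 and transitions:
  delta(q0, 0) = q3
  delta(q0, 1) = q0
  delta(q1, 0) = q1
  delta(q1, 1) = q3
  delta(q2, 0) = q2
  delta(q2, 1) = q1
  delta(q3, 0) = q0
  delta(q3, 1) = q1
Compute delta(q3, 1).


Looking up transition function:
delta(q3, 1) in the table
Row: q3, Column: 1
Result: q1

q1


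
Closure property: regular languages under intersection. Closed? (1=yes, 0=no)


Regular languages are closed under:
- Union (DFA product construction)
- Intersection (DFA product construction)
- Complement (swap accept/reject states)
- Concatenation (NFA construction)
- Kleene star (NFA construction)
intersection is in this list
Therefore: closed

1


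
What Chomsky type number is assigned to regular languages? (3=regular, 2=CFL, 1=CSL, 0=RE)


Chomsky hierarchy levels:
  Type 3: Regular (DFA/NFA/regex)
  Type 2: Context-free (PDA)
  Type 1: Context-sensitive
  Type 0: Recursively enumerable (TM)
'regular' corresponds to Type 3

3
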